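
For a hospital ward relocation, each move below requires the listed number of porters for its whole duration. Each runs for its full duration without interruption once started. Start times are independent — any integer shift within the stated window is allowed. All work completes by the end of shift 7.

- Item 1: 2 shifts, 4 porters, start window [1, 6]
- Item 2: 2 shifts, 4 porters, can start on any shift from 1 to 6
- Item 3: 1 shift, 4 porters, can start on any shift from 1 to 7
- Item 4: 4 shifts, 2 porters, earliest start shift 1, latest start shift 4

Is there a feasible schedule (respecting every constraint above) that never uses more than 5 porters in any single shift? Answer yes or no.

The minimum achievable peak is 6; 5 < 6, so no feasible schedule stays within the cap.

no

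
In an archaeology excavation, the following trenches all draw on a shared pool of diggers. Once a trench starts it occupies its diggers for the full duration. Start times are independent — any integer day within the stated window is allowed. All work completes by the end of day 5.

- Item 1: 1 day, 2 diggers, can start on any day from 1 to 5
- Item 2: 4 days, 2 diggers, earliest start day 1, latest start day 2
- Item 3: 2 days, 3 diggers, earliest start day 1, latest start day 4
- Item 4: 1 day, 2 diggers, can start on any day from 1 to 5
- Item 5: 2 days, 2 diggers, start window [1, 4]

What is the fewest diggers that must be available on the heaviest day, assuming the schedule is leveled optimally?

Early-start (Item 1@1, Item 2@1, Item 3@1, Item 4@1, Item 5@1) gives peak 11: d1:11  d2:7  d3:2  d4:2  d5:0.
Shift Item 3→2, Item 4→5, Item 5→4.
Schedule Item 1@1, Item 2@1, Item 3@2, Item 4@5, Item 5@4: d1:4  d2:5  d3:5  d4:4  d5:4 — peak 5.
Total digger-days = 22 over 5 days ⇒ peak ≥ ⌈22/5⌉ = 5, so 5 is optimal.

5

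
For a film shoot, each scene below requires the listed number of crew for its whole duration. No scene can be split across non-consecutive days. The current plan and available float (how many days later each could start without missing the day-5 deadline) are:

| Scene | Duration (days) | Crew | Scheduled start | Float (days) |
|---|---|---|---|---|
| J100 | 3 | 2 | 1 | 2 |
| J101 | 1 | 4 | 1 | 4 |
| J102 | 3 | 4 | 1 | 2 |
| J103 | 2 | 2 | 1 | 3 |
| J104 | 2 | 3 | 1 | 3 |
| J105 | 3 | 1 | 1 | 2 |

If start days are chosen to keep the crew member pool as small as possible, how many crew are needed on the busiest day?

8

Early-start (J100@1, J101@1, J102@1, J103@1, J104@1, J105@1) gives peak 16: d1:16  d2:12  d3:7  d4:0  d5:0.
Shift J102→2, J104→4, J105→3.
Schedule J100@1, J101@1, J102@2, J103@1, J104@4, J105@3: d1:8  d2:8  d3:7  d4:8  d5:4 — peak 8.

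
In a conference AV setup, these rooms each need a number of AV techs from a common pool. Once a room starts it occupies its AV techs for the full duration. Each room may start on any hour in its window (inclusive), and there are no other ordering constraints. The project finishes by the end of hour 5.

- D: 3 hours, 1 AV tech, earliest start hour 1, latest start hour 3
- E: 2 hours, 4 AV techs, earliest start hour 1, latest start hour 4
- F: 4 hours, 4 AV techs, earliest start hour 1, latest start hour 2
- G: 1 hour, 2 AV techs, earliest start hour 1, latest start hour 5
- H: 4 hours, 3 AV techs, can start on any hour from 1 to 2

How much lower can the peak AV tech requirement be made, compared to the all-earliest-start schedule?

Early-start peak: h1:14  h2:12  h3:8  h4:7  h5:0 ⇒ 14.
Leveled (D@1, E@4, F@1, G@1, H@1): h1:10  h2:8  h3:8  h4:11  h5:4 ⇒ 11.
Reduction 14 − 11 = 3.

3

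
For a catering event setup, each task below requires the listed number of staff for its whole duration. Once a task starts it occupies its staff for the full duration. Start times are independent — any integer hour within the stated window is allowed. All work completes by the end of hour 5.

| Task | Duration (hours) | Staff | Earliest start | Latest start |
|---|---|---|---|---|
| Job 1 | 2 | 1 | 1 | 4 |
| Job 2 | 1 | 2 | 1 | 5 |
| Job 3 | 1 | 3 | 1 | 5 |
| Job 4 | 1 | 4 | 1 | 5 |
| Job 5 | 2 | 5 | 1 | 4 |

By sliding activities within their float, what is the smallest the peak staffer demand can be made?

Early-start (Job 1@1, Job 2@1, Job 3@1, Job 4@1, Job 5@1) gives peak 15: h1:15  h2:6  h3:0  h4:0  h5:0.
Shift Job 3→2, Job 4→3, Job 5→4.
Schedule Job 1@1, Job 2@1, Job 3@2, Job 4@3, Job 5@4: h1:3  h2:4  h3:4  h4:5  h5:5 — peak 5.
Total staffer-hours = 21 over 5 hours ⇒ peak ≥ ⌈21/5⌉ = 5, so 5 is optimal.

5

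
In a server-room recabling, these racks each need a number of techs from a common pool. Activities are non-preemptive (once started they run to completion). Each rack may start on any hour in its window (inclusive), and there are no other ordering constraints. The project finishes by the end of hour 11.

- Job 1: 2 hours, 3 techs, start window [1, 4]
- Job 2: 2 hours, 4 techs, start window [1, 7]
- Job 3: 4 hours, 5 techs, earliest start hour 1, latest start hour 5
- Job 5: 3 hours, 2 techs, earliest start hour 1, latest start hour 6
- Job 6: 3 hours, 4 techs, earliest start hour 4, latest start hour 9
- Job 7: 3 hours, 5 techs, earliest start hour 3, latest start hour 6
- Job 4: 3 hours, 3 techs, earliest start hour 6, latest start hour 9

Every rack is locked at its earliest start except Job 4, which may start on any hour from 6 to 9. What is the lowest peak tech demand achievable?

14

Job 4@6: h1:14  h2:14  h3:12  h4:14  h5:9  h6:7  h7:3  h8:3  h9:0  h10:0  h11:0 → peak 14
Job 4@7: h1:14  h2:14  h3:12  h4:14  h5:9  h6:4  h7:3  h8:3  h9:3  h10:0  h11:0 → peak 14
Job 4@8: h1:14  h2:14  h3:12  h4:14  h5:9  h6:4  h7:0  h8:3  h9:3  h10:3  h11:0 → peak 14
Job 4@9: h1:14  h2:14  h3:12  h4:14  h5:9  h6:4  h7:0  h8:0  h9:3  h10:3  h11:3 → peak 14
Best is Job 4@6, peak 14.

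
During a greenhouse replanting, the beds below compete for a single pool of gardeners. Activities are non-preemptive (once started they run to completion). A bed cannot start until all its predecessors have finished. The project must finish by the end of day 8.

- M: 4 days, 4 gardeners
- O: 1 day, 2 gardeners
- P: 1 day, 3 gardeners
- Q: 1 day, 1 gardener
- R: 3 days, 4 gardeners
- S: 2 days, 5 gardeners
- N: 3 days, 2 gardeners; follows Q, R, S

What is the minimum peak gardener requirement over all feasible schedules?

8

Early-start (M@1, O@1, P@1, Q@1, R@1, S@1, N@4) gives peak 19: d1:19  d2:13  d3:8  d4:6  d5:2  d6:2  d7:0  d8:0.
Shift M→3, P→2, R→3, N→6.
Schedule M@3, O@1, P@2, Q@1, R@3, S@1, N@6: d1:8  d2:8  d3:8  d4:8  d5:8  d6:6  d7:2  d8:2 — peak 8.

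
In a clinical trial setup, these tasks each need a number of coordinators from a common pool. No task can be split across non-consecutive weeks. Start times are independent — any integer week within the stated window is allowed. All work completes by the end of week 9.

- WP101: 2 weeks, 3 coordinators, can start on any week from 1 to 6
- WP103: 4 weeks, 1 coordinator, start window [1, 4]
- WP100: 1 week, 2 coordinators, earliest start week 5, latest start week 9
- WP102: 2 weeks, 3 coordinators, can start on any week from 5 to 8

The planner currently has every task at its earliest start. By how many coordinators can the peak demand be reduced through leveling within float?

2

Early-start peak: w1:4  w2:4  w3:1  w4:1  w5:5  w6:3  w7:0  w8:0  w9:0 ⇒ 5.
Leveled (WP101@1, WP103@3, WP100@5, WP102@7): w1:3  w2:3  w3:1  w4:1  w5:3  w6:1  w7:3  w8:3  w9:0 ⇒ 3.
Reduction 5 − 3 = 2.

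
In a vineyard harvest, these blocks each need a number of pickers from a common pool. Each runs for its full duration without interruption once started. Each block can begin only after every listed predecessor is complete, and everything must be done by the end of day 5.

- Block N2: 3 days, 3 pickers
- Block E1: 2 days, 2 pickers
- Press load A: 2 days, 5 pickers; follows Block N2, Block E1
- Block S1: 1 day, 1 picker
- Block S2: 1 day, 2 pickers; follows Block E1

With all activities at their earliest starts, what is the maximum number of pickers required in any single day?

6

Early-start schedule: Block N2@1, Block E1@1, Press load A@4, Block S1@1, Block S2@3.
Load per day: day 1: 6, day 2: 5, day 3: 5, day 4: 5, day 5: 5.
Peak is 6.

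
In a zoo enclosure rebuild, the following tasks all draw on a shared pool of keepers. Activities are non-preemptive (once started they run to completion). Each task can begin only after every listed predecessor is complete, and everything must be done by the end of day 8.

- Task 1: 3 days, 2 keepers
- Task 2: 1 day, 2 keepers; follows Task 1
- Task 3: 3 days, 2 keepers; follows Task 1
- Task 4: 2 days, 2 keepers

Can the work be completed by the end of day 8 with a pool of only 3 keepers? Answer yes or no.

The minimum achievable peak is 4; 3 < 4, so no feasible schedule stays within the cap.

no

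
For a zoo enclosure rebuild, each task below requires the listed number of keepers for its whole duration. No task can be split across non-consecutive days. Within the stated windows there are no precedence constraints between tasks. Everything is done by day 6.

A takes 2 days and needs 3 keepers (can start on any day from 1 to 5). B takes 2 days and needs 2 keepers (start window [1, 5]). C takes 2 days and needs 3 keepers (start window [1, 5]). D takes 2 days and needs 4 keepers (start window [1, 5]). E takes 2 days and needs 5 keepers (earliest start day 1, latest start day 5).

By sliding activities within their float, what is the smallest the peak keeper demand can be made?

6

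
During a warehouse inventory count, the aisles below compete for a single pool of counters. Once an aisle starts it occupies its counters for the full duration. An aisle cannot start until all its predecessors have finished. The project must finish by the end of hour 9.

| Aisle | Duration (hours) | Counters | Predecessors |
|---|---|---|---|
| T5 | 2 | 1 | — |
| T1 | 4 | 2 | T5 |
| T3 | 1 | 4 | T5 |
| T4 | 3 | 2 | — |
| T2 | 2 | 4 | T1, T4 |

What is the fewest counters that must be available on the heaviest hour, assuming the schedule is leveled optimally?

Early-start (T5@1, T1@3, T3@3, T4@1, T2@7) gives peak 8: h1:3  h2:3  h3:8  h4:2  h5:2  h6:2  h7:4  h8:4  h9:0.
Shift T3→7, T2→8.
Schedule T5@1, T1@3, T3@7, T4@1, T2@8: h1:3  h2:3  h3:4  h4:2  h5:2  h6:2  h7:4  h8:4  h9:4 — peak 4.
Total counter-hours = 28 over 9 hours ⇒ peak ≥ ⌈28/9⌉ = 4, so 4 is optimal.

4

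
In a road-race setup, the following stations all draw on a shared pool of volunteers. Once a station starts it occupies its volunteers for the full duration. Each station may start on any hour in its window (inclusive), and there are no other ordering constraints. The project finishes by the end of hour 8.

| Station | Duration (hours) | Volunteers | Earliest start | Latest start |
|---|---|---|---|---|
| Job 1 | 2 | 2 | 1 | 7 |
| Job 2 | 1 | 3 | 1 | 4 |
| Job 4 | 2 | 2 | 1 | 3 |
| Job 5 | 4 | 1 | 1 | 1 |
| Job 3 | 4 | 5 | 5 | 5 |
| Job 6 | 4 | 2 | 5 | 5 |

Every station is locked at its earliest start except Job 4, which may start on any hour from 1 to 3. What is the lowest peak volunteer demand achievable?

7

Job 4@1: h1:8  h2:5  h3:1  h4:1  h5:7  h6:7  h7:7  h8:7 → peak 8
Job 4@2: h1:6  h2:5  h3:3  h4:1  h5:7  h6:7  h7:7  h8:7 → peak 7
Job 4@3: h1:6  h2:3  h3:3  h4:3  h5:7  h6:7  h7:7  h8:7 → peak 7
Best is Job 4@2, peak 7.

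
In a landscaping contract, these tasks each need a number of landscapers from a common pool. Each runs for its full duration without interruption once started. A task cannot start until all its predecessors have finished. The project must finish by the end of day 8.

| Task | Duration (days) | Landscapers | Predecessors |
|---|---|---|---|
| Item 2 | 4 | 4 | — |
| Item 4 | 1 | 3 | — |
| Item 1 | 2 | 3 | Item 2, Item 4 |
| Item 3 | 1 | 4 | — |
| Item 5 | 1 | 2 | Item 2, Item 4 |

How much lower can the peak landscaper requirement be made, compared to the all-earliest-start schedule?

Early-start peak: d1:11  d2:4  d3:4  d4:4  d5:5  d6:3  d7:0  d8:0 ⇒ 11.
Leveled (Item 2@1, Item 4@5, Item 1@6, Item 3@8, Item 5@6): d1:4  d2:4  d3:4  d4:4  d5:3  d6:5  d7:3  d8:4 ⇒ 5.
Reduction 11 − 5 = 6.

6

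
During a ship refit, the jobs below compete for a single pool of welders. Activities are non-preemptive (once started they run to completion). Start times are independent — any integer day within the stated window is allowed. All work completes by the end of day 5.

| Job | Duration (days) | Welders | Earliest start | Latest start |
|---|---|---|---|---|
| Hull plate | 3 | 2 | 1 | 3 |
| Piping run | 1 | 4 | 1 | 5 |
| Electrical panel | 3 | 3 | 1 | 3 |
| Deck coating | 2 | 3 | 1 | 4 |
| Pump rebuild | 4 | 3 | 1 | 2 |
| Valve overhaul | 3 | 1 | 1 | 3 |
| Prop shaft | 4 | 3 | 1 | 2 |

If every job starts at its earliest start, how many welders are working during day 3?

At early start, day 3 has: Hull plate, Electrical panel, Pump rebuild, Valve overhaul, Prop shaft.
Demand: 2 + 3 + 3 + 1 + 3 = 12.

12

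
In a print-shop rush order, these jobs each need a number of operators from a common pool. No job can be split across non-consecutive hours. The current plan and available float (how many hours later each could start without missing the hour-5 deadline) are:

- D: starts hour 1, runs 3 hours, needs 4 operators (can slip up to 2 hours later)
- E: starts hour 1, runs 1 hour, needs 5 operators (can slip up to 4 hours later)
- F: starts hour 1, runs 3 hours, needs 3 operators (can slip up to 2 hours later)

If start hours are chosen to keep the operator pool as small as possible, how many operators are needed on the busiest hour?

7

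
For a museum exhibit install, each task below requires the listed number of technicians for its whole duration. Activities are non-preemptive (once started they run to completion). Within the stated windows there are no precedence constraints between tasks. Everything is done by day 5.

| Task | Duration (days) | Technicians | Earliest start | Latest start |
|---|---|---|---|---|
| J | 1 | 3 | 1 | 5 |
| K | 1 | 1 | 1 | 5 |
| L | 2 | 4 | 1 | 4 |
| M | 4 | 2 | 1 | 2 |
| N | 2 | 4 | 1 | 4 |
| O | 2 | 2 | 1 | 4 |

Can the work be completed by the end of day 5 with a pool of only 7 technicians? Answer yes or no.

no

The minimum achievable peak is 8; 7 < 8, so no feasible schedule stays within the cap.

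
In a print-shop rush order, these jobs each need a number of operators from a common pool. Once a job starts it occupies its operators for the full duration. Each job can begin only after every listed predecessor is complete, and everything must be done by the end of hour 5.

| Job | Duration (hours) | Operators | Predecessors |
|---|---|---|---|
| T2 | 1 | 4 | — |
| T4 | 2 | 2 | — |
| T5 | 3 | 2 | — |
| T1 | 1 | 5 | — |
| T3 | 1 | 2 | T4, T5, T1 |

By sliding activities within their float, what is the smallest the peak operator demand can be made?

6

Early-start (T2@1, T4@1, T5@1, T1@1, T3@4) gives peak 13: h1:13  h2:4  h3:2  h4:2  h5:0.
Shift T4→2, T1→4, T3→5.
Schedule T2@1, T4@2, T5@1, T1@4, T3@5: h1:6  h2:4  h3:4  h4:5  h5:2 — peak 6.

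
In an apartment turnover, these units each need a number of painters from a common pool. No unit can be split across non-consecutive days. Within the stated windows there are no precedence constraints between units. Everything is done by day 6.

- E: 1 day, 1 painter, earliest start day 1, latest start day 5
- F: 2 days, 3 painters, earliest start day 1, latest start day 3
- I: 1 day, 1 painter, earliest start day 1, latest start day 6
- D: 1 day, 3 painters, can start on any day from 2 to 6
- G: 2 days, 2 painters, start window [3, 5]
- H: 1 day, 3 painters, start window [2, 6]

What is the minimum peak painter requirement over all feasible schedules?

Early-start (E@1, F@1, I@1, D@2, G@3, H@2) gives peak 9: d1:5  d2:9  d3:2  d4:2  d5:0  d6:0.
Shift E→3, I→4, D→5, H→6.
Schedule E@3, F@1, I@4, D@5, G@3, H@6: d1:3  d2:3  d3:3  d4:3  d5:3  d6:3 — peak 3.
Total painter-days = 18 over 6 days ⇒ peak ≥ ⌈18/6⌉ = 3, so 3 is optimal.

3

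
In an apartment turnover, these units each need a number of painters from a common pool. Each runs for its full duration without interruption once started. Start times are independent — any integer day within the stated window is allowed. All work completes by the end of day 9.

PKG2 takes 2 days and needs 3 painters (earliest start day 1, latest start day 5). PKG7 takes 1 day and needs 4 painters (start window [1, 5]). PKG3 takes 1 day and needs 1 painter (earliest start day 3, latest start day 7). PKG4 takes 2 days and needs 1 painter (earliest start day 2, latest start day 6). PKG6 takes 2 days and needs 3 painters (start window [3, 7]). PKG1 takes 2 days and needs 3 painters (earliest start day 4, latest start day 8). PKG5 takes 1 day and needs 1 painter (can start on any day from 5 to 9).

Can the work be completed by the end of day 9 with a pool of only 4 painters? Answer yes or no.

Schedule PKG2@1, PKG7@3, PKG3@4, PKG4@4, PKG6@5, PKG1@7, PKG5@6: d1:3  d2:3  d3:4  d4:2  d5:4  d6:4  d7:3  d8:3  d9:0 — peak 4 ≤ 4.

yes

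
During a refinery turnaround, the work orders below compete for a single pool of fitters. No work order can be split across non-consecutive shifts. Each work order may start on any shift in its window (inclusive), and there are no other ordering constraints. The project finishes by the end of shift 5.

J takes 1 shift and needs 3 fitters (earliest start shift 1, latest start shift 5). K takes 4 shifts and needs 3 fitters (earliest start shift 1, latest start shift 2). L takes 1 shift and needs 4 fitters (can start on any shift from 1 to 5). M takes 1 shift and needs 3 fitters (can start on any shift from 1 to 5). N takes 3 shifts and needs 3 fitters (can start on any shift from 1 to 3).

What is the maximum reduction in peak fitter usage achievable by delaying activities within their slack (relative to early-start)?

9

Early-start peak: s1:16  s2:6  s3:6  s4:3  s5:0 ⇒ 16.
Leveled (J@1, K@1, L@2, M@5, N@3): s1:6  s2:7  s3:6  s4:6  s5:6 ⇒ 7.
Reduction 16 − 7 = 9.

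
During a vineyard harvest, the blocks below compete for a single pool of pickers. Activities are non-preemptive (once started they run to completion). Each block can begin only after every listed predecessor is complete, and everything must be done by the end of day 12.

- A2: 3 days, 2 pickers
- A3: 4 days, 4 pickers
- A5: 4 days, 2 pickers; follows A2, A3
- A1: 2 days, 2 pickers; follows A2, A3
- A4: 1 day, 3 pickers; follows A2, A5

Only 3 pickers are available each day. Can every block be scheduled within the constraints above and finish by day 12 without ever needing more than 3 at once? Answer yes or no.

Total picker-days = 37; over 12 days the average is 37/12 > 3, so some day must exceed 3.

no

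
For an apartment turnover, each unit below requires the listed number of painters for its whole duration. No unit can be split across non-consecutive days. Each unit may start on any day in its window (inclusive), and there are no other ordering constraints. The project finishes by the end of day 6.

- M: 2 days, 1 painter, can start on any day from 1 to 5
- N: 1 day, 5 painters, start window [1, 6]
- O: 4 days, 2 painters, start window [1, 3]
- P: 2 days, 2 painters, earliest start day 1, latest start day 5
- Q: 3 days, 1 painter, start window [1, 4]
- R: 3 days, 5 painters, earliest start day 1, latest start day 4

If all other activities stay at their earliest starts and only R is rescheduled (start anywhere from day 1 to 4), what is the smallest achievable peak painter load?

11

R@1: d1:16  d2:11  d3:8  d4:2  d5:0  d6:0 → peak 16
R@2: d1:11  d2:11  d3:8  d4:7  d5:0  d6:0 → peak 11
R@3: d1:11  d2:6  d3:8  d4:7  d5:5  d6:0 → peak 11
R@4: d1:11  d2:6  d3:3  d4:7  d5:5  d6:5 → peak 11
Best is R@2, peak 11.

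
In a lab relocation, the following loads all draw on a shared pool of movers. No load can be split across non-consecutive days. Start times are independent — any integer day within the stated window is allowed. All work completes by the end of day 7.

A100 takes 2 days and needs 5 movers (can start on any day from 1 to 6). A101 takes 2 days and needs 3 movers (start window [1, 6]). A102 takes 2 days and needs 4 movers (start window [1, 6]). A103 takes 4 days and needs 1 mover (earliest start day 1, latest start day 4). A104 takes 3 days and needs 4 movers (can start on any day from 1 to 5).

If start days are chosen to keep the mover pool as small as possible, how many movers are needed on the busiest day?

7

Early-start (A100@1, A101@1, A102@1, A103@1, A104@1) gives peak 17: d1:17  d2:17  d3:5  d4:1  d5:0  d6:0  d7:0.
Shift A101→5, A102→3, A104→5.
Schedule A100@1, A101@5, A102@3, A103@1, A104@5: d1:6  d2:6  d3:5  d4:5  d5:7  d6:7  d7:4 — peak 7.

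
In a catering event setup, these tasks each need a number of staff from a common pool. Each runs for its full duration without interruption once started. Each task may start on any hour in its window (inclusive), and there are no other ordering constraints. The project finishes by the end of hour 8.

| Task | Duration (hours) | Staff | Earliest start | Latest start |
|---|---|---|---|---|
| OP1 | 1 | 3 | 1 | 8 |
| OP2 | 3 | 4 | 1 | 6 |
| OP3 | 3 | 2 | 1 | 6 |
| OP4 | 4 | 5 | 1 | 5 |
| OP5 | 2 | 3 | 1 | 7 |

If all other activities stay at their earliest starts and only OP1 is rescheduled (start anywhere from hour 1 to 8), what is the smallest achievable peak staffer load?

14

OP1@1: h1:17  h2:14  h3:11  h4:5  h5:0  h6:0  h7:0  h8:0 → peak 17
OP1@2: h1:14  h2:17  h3:11  h4:5  h5:0  h6:0  h7:0  h8:0 → peak 17
OP1@3: h1:14  h2:14  h3:14  h4:5  h5:0  h6:0  h7:0  h8:0 → peak 14
OP1@4: h1:14  h2:14  h3:11  h4:8  h5:0  h6:0  h7:0  h8:0 → peak 14
OP1@5: h1:14  h2:14  h3:11  h4:5  h5:3  h6:0  h7:0  h8:0 → peak 14
OP1@6: h1:14  h2:14  h3:11  h4:5  h5:0  h6:3  h7:0  h8:0 → peak 14
OP1@7: h1:14  h2:14  h3:11  h4:5  h5:0  h6:0  h7:3  h8:0 → peak 14
OP1@8: h1:14  h2:14  h3:11  h4:5  h5:0  h6:0  h7:0  h8:3 → peak 14
Best is OP1@3, peak 14.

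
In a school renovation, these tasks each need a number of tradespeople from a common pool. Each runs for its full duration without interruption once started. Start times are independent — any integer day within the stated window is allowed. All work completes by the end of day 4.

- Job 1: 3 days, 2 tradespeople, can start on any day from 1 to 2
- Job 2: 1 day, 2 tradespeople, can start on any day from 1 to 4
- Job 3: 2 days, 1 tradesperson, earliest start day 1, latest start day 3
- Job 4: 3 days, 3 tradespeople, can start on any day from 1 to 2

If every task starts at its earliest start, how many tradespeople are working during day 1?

8

At early start, day 1 has: Job 1, Job 2, Job 3, Job 4.
Demand: 2 + 2 + 1 + 3 = 8.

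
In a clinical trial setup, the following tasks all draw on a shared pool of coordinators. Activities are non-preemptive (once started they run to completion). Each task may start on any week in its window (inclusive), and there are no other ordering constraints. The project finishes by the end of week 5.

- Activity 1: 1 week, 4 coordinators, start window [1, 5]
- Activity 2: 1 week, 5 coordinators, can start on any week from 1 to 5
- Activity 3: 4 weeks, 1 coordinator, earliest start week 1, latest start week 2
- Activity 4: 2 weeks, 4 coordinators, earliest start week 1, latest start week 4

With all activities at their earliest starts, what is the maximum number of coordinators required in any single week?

Early-start schedule: Activity 1@1, Activity 2@1, Activity 3@1, Activity 4@1.
Load per week: week 1: 14, week 2: 5, week 3: 1, week 4: 1, week 5: 0.
Peak is 14.

14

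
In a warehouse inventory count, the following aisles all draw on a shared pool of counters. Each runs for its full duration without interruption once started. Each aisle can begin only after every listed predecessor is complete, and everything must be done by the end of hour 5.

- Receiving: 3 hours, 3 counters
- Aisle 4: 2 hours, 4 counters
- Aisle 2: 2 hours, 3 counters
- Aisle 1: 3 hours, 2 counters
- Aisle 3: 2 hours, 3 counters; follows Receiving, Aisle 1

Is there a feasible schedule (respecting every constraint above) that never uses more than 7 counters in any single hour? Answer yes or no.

The minimum achievable peak is 8; 7 < 8, so no feasible schedule stays within the cap.

no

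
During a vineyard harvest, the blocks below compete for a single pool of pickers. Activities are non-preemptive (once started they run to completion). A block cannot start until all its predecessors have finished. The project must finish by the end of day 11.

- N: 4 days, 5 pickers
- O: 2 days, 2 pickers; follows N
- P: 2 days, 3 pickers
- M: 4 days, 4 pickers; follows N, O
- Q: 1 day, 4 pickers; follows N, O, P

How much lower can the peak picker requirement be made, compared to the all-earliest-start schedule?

3

Early-start peak: d1:8  d2:8  d3:5  d4:5  d5:2  d6:2  d7:8  d8:4  d9:4  d10:4  d11:0 ⇒ 8.
Leveled (N@1, O@5, P@5, M@7, Q@11): d1:5  d2:5  d3:5  d4:5  d5:5  d6:5  d7:4  d8:4  d9:4  d10:4  d11:4 ⇒ 5.
Reduction 8 − 5 = 3.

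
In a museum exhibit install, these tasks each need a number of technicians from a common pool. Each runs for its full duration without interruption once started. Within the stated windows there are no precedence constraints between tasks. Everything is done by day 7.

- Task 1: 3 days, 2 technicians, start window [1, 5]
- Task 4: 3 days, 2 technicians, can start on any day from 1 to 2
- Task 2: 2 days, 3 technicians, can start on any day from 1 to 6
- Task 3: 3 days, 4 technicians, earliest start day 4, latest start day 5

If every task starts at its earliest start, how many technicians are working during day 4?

4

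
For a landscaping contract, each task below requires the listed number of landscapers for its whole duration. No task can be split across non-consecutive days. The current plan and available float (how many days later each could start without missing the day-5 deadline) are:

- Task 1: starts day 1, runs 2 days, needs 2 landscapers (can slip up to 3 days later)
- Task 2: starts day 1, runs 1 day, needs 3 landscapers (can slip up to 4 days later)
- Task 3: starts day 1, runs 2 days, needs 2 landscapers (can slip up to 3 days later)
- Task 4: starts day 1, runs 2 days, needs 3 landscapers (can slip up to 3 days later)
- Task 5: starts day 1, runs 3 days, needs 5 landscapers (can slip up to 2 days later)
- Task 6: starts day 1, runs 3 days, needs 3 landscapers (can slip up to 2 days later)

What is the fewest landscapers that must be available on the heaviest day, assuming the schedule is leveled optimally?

9

Early-start (Task 1@1, Task 2@1, Task 3@1, Task 4@1, Task 5@1, Task 6@1) gives peak 18: d1:18  d2:15  d3:8  d4:0  d5:0.
Shift Task 2→4, Task 4→4, Task 6→3.
Schedule Task 1@1, Task 2@4, Task 3@1, Task 4@4, Task 5@1, Task 6@3: d1:9  d2:9  d3:8  d4:9  d5:6 — peak 9.
Total landscaper-days = 41 over 5 days ⇒ peak ≥ ⌈41/5⌉ = 9, so 9 is optimal.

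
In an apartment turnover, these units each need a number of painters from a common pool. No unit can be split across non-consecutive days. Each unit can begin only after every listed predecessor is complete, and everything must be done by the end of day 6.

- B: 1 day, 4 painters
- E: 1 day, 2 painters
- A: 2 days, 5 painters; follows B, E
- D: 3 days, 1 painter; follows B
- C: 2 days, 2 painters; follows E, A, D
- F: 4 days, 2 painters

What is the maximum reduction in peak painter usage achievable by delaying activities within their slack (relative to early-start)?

Early-start peak: d1:8  d2:8  d3:8  d4:3  d5:2  d6:2 ⇒ 8.
Leveled (B@1, E@1, A@2, D@2, C@5, F@1): d1:8  d2:8  d3:8  d4:3  d5:2  d6:2 ⇒ 8.
Reduction 8 − 8 = 0.

0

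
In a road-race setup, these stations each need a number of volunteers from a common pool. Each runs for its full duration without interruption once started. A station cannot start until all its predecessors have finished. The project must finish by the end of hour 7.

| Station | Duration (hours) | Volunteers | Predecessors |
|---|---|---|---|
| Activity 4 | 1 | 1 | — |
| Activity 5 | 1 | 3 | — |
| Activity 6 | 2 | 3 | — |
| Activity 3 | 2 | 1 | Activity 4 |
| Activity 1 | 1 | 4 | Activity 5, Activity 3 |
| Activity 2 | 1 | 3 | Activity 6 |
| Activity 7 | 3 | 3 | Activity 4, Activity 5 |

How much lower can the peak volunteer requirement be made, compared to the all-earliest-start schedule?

1

Early-start peak: h1:7  h2:7  h3:7  h4:7  h5:0  h6:0  h7:0 ⇒ 7.
Leveled (Activity 4@1, Activity 5@1, Activity 6@2, Activity 3@2, Activity 1@4, Activity 2@5, Activity 7@5): h1:4  h2:4  h3:4  h4:4  h5:6  h6:3  h7:3 ⇒ 6.
Reduction 7 − 6 = 1.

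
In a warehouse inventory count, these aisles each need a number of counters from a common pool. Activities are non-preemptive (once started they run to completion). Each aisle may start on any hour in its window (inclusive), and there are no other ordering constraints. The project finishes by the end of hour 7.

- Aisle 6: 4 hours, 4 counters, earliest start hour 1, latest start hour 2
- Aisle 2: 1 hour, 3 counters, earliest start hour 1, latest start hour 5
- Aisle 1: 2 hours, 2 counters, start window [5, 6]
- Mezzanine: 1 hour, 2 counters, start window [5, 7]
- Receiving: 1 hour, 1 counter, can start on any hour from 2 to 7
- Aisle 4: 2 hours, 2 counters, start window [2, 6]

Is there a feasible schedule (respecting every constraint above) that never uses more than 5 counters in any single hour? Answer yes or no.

Schedule Aisle 6@1, Aisle 2@5, Aisle 1@5, Mezzanine@7, Receiving@2, Aisle 4@6: h1:4  h2:5  h3:4  h4:4  h5:5  h6:4  h7:4 — peak 5 ≤ 5.

yes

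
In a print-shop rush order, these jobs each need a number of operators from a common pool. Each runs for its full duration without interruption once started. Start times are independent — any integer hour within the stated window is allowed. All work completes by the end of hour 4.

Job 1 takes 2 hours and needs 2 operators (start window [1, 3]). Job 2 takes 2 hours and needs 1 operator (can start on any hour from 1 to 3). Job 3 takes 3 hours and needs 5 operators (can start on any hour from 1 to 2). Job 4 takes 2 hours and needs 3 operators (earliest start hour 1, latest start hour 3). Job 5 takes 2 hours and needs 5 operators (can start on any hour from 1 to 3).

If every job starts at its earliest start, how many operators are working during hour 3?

At early start, hour 3 has: Job 3.
Demand: 5 = 5.

5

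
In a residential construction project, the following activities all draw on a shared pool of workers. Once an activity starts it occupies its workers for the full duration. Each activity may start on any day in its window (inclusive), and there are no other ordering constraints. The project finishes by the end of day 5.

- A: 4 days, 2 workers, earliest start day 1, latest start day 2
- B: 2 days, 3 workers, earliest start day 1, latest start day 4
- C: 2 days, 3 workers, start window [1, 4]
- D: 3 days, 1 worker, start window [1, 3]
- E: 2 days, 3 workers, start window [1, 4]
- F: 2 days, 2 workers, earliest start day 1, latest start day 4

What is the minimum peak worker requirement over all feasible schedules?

Early-start (A@1, B@1, C@1, D@1, E@1, F@1) gives peak 14: d1:14  d2:14  d3:3  d4:2  d5:0.
Shift D→3, E→3, F→3.
Schedule A@1, B@1, C@1, D@3, E@3, F@3: d1:8  d2:8  d3:8  d4:8  d5:1 — peak 8.

8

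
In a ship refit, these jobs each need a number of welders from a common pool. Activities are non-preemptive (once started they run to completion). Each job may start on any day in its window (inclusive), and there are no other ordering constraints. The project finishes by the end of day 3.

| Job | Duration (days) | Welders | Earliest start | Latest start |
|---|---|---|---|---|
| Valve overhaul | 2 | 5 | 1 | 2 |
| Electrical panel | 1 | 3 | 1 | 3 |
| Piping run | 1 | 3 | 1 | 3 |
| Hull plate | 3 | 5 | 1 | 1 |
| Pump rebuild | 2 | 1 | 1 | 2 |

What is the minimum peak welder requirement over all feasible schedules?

11

Early-start (Valve overhaul@1, Electrical panel@1, Piping run@1, Hull plate@1, Pump rebuild@1) gives peak 17: d1:17  d2:11  d3:5.
Shift Electrical panel→3, Piping run→3.
Schedule Valve overhaul@1, Electrical panel@3, Piping run@3, Hull plate@1, Pump rebuild@1: d1:11  d2:11  d3:11 — peak 11.
Total welder-days = 33 over 3 days ⇒ peak ≥ ⌈33/3⌉ = 11, so 11 is optimal.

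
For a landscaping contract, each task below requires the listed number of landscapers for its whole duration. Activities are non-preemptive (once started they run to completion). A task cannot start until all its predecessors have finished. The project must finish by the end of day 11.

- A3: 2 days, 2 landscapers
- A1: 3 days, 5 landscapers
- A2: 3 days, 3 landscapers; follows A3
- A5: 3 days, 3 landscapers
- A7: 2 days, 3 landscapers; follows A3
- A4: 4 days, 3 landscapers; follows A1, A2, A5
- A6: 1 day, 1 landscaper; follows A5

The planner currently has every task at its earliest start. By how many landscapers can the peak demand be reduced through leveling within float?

7

Early-start peak: d1:10  d2:10  d3:14  d4:7  d5:3  d6:3  d7:3  d8:3  d9:3  d10:0  d11:0 ⇒ 14.
Leveled (A3@1, A1@1, A2@4, A5@4, A7@7, A4@7, A6@7): d1:7  d2:7  d3:5  d4:6  d5:6  d6:6  d7:7  d8:6  d9:3  d10:3  d11:0 ⇒ 7.
Reduction 14 − 7 = 7.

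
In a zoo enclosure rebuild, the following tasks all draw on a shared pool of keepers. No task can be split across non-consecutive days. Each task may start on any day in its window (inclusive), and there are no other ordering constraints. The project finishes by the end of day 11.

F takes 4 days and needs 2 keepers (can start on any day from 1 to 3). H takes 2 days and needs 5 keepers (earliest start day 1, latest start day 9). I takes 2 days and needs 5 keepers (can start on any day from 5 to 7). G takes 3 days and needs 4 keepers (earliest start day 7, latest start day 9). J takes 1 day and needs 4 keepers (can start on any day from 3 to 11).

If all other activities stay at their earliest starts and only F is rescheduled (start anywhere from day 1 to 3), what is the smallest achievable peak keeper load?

F@1: d1:7  d2:7  d3:6  d4:2  d5:5  d6:5  d7:4  d8:4  d9:4  d10:0  d11:0 → peak 7
F@2: d1:5  d2:7  d3:6  d4:2  d5:7  d6:5  d7:4  d8:4  d9:4  d10:0  d11:0 → peak 7
F@3: d1:5  d2:5  d3:6  d4:2  d5:7  d6:7  d7:4  d8:4  d9:4  d10:0  d11:0 → peak 7
Best is F@1, peak 7.

7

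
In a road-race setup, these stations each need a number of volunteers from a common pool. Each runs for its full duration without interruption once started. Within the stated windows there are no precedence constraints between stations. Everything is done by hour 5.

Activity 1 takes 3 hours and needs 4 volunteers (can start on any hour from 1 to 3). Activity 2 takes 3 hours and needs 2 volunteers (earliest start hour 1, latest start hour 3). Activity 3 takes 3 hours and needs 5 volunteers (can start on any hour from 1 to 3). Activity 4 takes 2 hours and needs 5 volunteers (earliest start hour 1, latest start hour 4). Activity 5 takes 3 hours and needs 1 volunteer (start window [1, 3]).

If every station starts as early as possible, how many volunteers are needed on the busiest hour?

Early-start schedule: Activity 1@1, Activity 2@1, Activity 3@1, Activity 4@1, Activity 5@1.
Load per hour: hour 1: 17, hour 2: 17, hour 3: 12, hour 4: 0, hour 5: 0.
Peak is 17.

17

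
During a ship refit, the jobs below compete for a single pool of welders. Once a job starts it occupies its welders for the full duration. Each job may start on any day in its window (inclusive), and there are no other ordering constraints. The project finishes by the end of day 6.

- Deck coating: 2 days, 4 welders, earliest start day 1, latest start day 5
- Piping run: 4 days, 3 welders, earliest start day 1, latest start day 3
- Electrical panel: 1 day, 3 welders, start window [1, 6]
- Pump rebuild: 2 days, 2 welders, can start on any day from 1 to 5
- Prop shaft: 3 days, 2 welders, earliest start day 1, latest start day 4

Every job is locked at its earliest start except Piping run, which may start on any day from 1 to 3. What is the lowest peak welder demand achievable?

11

Piping run@1: d1:14  d2:11  d3:5  d4:3  d5:0  d6:0 → peak 14
Piping run@2: d1:11  d2:11  d3:5  d4:3  d5:3  d6:0 → peak 11
Piping run@3: d1:11  d2:8  d3:5  d4:3  d5:3  d6:3 → peak 11
Best is Piping run@2, peak 11.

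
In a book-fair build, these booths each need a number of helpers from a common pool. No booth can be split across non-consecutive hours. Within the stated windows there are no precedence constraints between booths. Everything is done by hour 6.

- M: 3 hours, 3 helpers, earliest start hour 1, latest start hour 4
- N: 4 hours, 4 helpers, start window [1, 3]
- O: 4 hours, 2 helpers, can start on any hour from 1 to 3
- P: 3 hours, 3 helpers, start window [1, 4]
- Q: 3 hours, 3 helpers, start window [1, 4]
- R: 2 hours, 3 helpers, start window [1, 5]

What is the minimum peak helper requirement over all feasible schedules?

Early-start (M@1, N@1, O@1, P@1, Q@1, R@1) gives peak 18: h1:18  h2:18  h3:15  h4:6  h5:0  h6:0.
Shift Q→4, R→4.
Schedule M@1, N@1, O@1, P@1, Q@4, R@4: h1:12  h2:12  h3:12  h4:12  h5:6  h6:3 — peak 12.

12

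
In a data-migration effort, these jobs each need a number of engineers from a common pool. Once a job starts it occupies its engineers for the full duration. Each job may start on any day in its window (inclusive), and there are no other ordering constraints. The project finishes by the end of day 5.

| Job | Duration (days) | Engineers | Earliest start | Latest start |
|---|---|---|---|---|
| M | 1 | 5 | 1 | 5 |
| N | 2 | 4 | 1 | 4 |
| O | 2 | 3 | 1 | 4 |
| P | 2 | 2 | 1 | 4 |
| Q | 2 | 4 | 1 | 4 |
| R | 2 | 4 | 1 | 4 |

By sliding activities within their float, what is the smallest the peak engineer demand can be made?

Early-start (M@1, N@1, O@1, P@1, Q@1, R@1) gives peak 22: d1:22  d2:17  d3:0  d4:0  d5:0.
Shift O→2, P→2, Q→3, R→4.
Schedule M@1, N@1, O@2, P@2, Q@3, R@4: d1:9  d2:9  d3:9  d4:8  d5:4 — peak 9.

9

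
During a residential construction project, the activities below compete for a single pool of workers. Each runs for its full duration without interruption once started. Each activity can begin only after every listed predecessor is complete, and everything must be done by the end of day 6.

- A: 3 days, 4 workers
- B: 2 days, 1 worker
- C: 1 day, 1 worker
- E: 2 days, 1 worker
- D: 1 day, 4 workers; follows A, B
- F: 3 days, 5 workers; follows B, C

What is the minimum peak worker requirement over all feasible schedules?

9

Schedule A@1, B@1, C@1, E@1, D@4, F@3: d1:7  d2:6  d3:9  d4:9  d5:5  d6:0 — peak 9.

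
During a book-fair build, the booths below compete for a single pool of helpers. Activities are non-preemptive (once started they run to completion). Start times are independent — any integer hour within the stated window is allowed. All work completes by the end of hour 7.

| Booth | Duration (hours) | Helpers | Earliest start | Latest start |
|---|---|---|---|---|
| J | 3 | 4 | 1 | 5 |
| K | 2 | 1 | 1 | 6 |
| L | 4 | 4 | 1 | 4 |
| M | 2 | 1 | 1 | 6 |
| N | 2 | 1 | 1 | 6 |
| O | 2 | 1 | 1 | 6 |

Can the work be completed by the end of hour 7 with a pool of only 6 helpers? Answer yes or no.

Schedule J@1, K@1, L@4, M@1, N@3, O@3: h1:6  h2:6  h3:6  h4:6  h5:4  h6:4  h7:4 — peak 6 ≤ 6.

yes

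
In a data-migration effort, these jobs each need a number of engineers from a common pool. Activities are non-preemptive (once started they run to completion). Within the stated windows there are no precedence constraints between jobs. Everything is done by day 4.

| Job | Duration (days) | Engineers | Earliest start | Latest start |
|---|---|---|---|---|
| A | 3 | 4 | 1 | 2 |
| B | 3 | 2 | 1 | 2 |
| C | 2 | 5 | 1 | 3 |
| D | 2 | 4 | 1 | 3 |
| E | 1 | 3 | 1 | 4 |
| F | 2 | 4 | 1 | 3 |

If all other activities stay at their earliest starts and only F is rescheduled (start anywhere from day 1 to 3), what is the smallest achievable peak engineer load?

F@1: d1:22  d2:19  d3:6  d4:0 → peak 22
F@2: d1:18  d2:19  d3:10  d4:0 → peak 19
F@3: d1:18  d2:15  d3:10  d4:4 → peak 18
Best is F@3, peak 18.

18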